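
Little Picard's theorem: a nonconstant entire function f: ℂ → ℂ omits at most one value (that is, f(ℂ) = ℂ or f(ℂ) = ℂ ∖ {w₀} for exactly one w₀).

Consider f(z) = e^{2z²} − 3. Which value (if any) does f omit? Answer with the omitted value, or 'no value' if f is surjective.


Little Picard bounds the complement of f(ℂ) to at most one point.
The exponent g(z) = 2z² is a nonconstant polynomial, hence surjective onto ℂ. So e^{g(z)} takes every value in {e^w : w ∈ ℂ} = ℂ ∖ {0}. Adding -3 shifts the range to ℂ ∖ {-3}. f omits exactly -3.

Omitted value: -3.


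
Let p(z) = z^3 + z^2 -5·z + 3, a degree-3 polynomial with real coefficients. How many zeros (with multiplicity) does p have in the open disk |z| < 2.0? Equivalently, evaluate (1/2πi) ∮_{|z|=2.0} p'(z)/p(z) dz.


The zeros of p are: 1, 1, -3.
Their magnitudes are: 1, 1, 3.
Zeros with |z| < R = 2.0: 1, 1.
Count = 2.
By the argument principle, (1/2πi) ∮_{|z|=R} p'(z)/p(z) dz equals exactly this count.

Number of zeros inside |z| < 2.0: 2.


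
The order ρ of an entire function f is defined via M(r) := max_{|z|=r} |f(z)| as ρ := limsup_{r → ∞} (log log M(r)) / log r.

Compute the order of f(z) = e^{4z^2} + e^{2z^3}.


Each summand is entire of order 2 and 3 respectively (as in the single-exponential case). The order of a sum is at most the max of the orders, so ρ ≤ 3. For the lower bound: on |z|=r choose arg z so that 2z^3 is real positive; then |e^{2z^3}| = e^{2r^3} while |e^{4z^2}| ≤ e^{4r^2} = o(e^{2r^3}). So |f| ≥ e^{2r^3}(1 − o(1)) and ρ ≥ 3. Hence ρ = max(2, 3) = 3.
Therefore ρ = 3.

Order ρ = 3.


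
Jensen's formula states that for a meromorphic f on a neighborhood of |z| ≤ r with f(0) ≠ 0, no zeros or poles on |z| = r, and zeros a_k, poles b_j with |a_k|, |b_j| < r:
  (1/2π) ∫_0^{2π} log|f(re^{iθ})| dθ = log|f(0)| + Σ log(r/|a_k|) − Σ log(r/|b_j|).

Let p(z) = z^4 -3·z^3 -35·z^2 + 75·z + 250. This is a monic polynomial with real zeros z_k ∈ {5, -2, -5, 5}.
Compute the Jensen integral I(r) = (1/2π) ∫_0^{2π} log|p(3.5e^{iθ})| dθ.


Zeros: -5, -2, 5, 5; r = 3.5.
Inside |z| < r: -2. Outside (|z| ≥ r): -5, 5, 5.
p(0) = 250, so log|p(0)| = log(250) = 5.5215.
Apply Jensen: I(r) = log|p(0)| + Σ_k log(r/|z_k|), summed over zeros inside |z| < r.
  log(r/|z_k|) for z_k = -2: log(3.5/2) = 0.5596
  Outside zeros (-5, 5, 5) contribute nothing to the Jensen sum.
Sum over inside zeros: 0.5596.
I(r) = log|p(0)| + (inside sum) = 5.5215 + 0.5596 = 6.0811.
Note: since some zeros are outside |z| ≤ r, the simplified n·log(r) form does NOT apply — only the inside zeros contribute.

I(r) ≈ 6.0811.


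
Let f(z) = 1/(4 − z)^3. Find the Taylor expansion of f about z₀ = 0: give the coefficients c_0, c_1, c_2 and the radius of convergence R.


Let w = z − z₀, so z = z₀ + w.
Then 4 − z = 4 − (z₀ + w) = (4 − z₀) − w = 4 − w.
f(z) = 1/(4 − w)^3 = (1/(4)^3) · (1 − w/(4))^{−3}.
By the binomial series (1−u)^{−3} = Σ_{n≥0} C(n+2, 2) u^n for |u|<1, with u = w/(4):
  c_n = C(n+2, 2) / (4)^(n+3).
  c_0 = 1/(4)^3 = 1/64.
  c_1 = 3/(4)^4 = 3/256.
  c_2 = 6/(4)^5 = 3/512.
The series is valid for |w/d| < 1, i.e. |z − z₀| < |d|.
Radius of convergence: R = |4 − z₀| = |4| = 4 (distance from z₀ to the singularity z = 4).

c_0 = 1/64, c_1 = 3/256, c_2 = 3/512; R = 4.


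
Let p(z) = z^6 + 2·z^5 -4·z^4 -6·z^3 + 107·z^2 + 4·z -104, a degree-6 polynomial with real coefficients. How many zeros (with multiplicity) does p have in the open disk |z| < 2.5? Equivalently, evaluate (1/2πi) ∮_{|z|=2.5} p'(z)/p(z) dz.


The zeros of p are: 1, (2 + 2i), (2 - 2i), -1, (-3 + 2i), (-3 - 2i).
Their magnitudes are: 1, 2.828, 2.828, 1, 3.606, 3.606.
Zeros with |z| < R = 2.5: 1, -1.
Count = 2.
By the argument principle, (1/2πi) ∮_{|z|=R} p'(z)/p(z) dz equals exactly this count.

Number of zeros inside |z| < 2.5: 2.


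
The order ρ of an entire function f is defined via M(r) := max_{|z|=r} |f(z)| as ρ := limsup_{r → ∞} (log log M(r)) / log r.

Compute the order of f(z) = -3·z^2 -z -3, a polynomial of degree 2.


|f(z)| ≤ Σ|c_k|·r^k = O(r^2) as r → ∞. Polynomial growth is O(e^{r^ε}) for every ε > 0 (since r^2/e^{r^ε} → 0), so ρ ≤ ε for all ε > 0, i.e. ρ = 0. Every nonconstant polynomial has order 0.
Therefore ρ = 0.

Order ρ = 0.


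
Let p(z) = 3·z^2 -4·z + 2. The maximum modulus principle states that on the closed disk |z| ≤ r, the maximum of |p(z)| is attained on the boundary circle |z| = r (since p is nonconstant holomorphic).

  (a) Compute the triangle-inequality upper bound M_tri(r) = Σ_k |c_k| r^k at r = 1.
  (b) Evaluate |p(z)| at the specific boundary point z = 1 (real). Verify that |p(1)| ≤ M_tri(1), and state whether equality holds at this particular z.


Coefficients: c_0 = 2, c_1 = -4, c_2 = 3. Radius r = 1.
Part (a). Triangle bound: M_tri(r) = Σ_k |c_k| r^k
  = |2|·1^0 + |-4|·1^1 + |3|·1^2
  = 2 + 4 + 3 = 9.
This bounds M(r) := max_{|z|=r} |p(z)| from above; equality holds iff all terms c_k z^k can be made to align in phase at a single z on |z|=r.
Part (b). At z = 1 (real, on the circle |z| = r):
  p(1) = (2)·1^0 + (-4)·1^1 + (3)·1^2 = 1.
  |p(1)| = 1.
Check: |p(1)| = 1 ≤ 9 = M_tri(1). ✓ Equality does not hold at z = 1 (the coefficients have mixed signs, so the terms do not all align in phase there).

M_tri(1) = 9; |p(1)| = 1; equality at z=1: no.


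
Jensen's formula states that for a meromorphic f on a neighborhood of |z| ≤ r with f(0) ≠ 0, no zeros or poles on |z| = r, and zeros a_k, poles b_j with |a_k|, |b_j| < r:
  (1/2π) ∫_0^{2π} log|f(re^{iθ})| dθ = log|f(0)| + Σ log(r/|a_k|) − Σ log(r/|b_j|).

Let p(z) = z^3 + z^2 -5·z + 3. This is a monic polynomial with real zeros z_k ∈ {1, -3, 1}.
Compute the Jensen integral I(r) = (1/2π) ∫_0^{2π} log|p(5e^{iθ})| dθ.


Zeros: -3, 1, 1; r = 5.
Inside |z| < r: -3, 1, 1. Outside (|z| ≥ r): ∅.
p(0) = 3, so log|p(0)| = log(3) = 1.0986.
Apply Jensen: I(r) = log|p(0)| + Σ_k log(r/|z_k|), summed over zeros inside |z| < r.
  log(r/|z_k|) for z_k = 1: log(5/1) = 1.6094
  log(r/|z_k|) for z_k = -3: log(5/3) = 0.5108
  log(r/|z_k|) for z_k = 1: log(5/1) = 1.6094
Sum over inside zeros: 3.7297.
I(r) = log|p(0)| + (inside sum) = 1.0986 + 3.7297 = 4.8283.
Closed form (all zeros inside, monic): I(r) = n·log(r) = 3·log(5) = 4.8283. ✓

I(r) ≈ 4.8283.


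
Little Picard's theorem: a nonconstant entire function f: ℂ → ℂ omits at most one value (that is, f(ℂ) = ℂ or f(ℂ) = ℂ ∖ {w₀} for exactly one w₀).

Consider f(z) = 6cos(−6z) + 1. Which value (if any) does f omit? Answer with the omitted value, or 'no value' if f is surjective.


Little Picard bounds the complement of f(ℂ) to at most one point.
cos is entire and surjective onto ℂ: for every w ∈ ℂ, cos(ζ) = w has a solution ζ ∈ ℂ (e.g., via the complex inverse arccos). With ζ = −6z this gives z = ζ/(-6). Then 6·cos(−6z) takes every value in 6·ℂ = ℂ, and adding 1 is a bijection of ℂ. So f is surjective and omits no value. (Note: only on the real line is cos bounded by [−1, 1].)

Omitted value: no value.


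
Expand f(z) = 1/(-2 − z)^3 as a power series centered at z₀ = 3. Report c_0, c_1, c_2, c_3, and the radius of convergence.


Let w = z − z₀, so z = z₀ + w.
Then -2 − z = -2 − (z₀ + w) = (-2 − z₀) − w = -5 − w.
f(z) = 1/(-5 − w)^3 = (1/(-5)^3) · (1 − w/(-5))^{−3}.
By the binomial series (1−u)^{−3} = Σ_{n≥0} C(n+2, 2) u^n for |u|<1, with u = w/(-5):
  c_n = C(n+2, 2) / (-5)^(n+3).
  c_0 = 1/(-5)^3 = -1/125.
  c_1 = 3/(-5)^4 = 3/625.
  c_2 = 6/(-5)^5 = -6/3125.
  c_3 = 10/(-5)^6 = 2/3125.
The series is valid for |w/d| < 1, i.e. |z − z₀| < |d|.
Radius of convergence: R = |-2 − z₀| = |-5| = 5 (distance from z₀ to the singularity z = -2).

c_0 = -1/125, c_1 = 3/625, c_2 = -6/3125, c_3 = 2/3125; R = 5.


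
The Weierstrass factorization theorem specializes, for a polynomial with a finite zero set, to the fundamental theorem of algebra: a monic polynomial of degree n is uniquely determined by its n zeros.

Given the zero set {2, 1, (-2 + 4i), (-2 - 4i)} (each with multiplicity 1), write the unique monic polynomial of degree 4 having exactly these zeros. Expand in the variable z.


The polynomial is p(z) = ∏_{α ∈ S} (z − α), where S = {2, 1, (-2 + 4i), (-2 - 4i)}.
Expanding the product yields: p(z) = z^4 + z^3 + 10·z^2 -52·z + 40.
Note conjugate pairs combine to real quadratics: (z − (-2+4i))(z − (-2−4i)) = z² + 4z + 20.
The resulting polynomial has degree 4 and real coefficients as required.

p(z) = z^4 + z^3 + 10·z^2 -52·z + 40.


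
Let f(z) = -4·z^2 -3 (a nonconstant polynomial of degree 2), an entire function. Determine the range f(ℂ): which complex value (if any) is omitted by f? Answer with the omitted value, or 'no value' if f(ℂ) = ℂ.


Little Picard bounds the complement of f(ℂ) to at most one point.
For every w ∈ ℂ, the equation p(z) − w = 0 is a nonconstant polynomial in z and hence has at least one root by the fundamental theorem of algebra. So p is surjective onto ℂ, omitting no value.

Omitted value: no value.


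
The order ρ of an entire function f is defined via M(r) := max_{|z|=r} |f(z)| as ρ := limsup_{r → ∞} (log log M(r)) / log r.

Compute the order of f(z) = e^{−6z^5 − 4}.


|e^{−6z^5 − 4}| = e^{Re(-6·z^5) + -4} ≤ e^{6|z|^5 + -4} = e^{6r^5 + -4} on |z| = r, so ρ ≤ 5. Choosing z on |z|=r so that -6·z^5 is real positive (always possible by picking arg z appropriately) gives |f(z)| = e^{6r^5 + -4}, matching the bound. The additive constant -4 does not affect log log M(r) ~ 5·log r. Hence ρ = 5.
Therefore ρ = 5.

Order ρ = 5.


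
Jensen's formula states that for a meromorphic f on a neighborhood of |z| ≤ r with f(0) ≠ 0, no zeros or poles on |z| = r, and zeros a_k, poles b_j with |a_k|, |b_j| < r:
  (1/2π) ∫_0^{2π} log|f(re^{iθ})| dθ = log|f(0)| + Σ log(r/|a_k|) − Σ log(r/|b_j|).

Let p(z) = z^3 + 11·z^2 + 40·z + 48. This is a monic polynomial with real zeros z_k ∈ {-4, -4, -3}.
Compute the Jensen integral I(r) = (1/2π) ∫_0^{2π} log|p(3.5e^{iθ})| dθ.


Zeros: -4, -4, -3; r = 3.5.
Inside |z| < r: -3. Outside (|z| ≥ r): -4, -4.
p(0) = 48, so log|p(0)| = log(48) = 3.8712.
Apply Jensen: I(r) = log|p(0)| + Σ_k log(r/|z_k|), summed over zeros inside |z| < r.
  log(r/|z_k|) for z_k = -3: log(3.5/3) = 0.1542
  Outside zeros (-4, -4) contribute nothing to the Jensen sum.
Sum over inside zeros: 0.1542.
I(r) = log|p(0)| + (inside sum) = 3.8712 + 0.1542 = 4.0254.
Note: since some zeros are outside |z| ≤ r, the simplified n·log(r) form does NOT apply — only the inside zeros contribute.

I(r) ≈ 4.0254.


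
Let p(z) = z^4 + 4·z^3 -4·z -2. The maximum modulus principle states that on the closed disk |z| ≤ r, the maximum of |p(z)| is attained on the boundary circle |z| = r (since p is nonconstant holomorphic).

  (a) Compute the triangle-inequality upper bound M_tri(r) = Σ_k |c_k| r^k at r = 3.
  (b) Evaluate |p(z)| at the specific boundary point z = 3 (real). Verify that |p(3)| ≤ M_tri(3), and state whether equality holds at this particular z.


Coefficients: c_0 = -2, c_1 = -4, c_2 = 0, c_3 = 4, c_4 = 1. Radius r = 3.
Part (a). Triangle bound: M_tri(r) = Σ_k |c_k| r^k
  = |-2|·3^0 + |-4|·3^1 + |0|·3^2 + |4|·3^3 + |1|·3^4
  = 2 + 12 + 0 + 108 + 81 = 203.
This bounds M(r) := max_{|z|=r} |p(z)| from above; equality holds iff all terms c_k z^k can be made to align in phase at a single z on |z|=r.
Part (b). At z = 3 (real, on the circle |z| = r):
  p(3) = (-2)·3^0 + (-4)·3^1 + (0)·3^2 + (4)·3^3 + (1)·3^4 = 175.
  |p(3)| = 175.
Check: |p(3)| = 175 ≤ 203 = M_tri(3). ✓ Equality does not hold at z = 3 (the coefficients have mixed signs, so the terms do not all align in phase there).

M_tri(3) = 203; |p(3)| = 175; equality at z=3: no.


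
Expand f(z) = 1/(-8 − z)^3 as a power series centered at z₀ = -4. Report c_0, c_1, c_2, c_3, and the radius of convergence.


Let w = z − z₀, so z = z₀ + w.
Then -8 − z = -8 − (z₀ + w) = (-8 − z₀) − w = -4 − w.
f(z) = 1/(-4 − w)^3 = (1/(-4)^3) · (1 − w/(-4))^{−3}.
By the binomial series (1−u)^{−3} = Σ_{n≥0} C(n+2, 2) u^n for |u|<1, with u = w/(-4):
  c_n = C(n+2, 2) / (-4)^(n+3).
  c_0 = 1/(-4)^3 = -1/64.
  c_1 = 3/(-4)^4 = 3/256.
  c_2 = 6/(-4)^5 = -3/512.
  c_3 = 10/(-4)^6 = 5/2048.
The series is valid for |w/d| < 1, i.e. |z − z₀| < |d|.
Radius of convergence: R = |-8 − z₀| = |-4| = 4 (distance from z₀ to the singularity z = -8).

c_0 = -1/64, c_1 = 3/256, c_2 = -3/512, c_3 = 5/2048; R = 4.


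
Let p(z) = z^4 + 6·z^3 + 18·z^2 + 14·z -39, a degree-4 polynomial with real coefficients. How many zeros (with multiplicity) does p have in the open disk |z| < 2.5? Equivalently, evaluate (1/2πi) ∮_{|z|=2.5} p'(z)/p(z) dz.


The zeros of p are: (-2 + 3i), (-2 - 3i), 1, -3.
Their magnitudes are: 3.606, 3.606, 1, 3.
Zeros with |z| < R = 2.5: 1.
Count = 1.
By the argument principle, (1/2πi) ∮_{|z|=R} p'(z)/p(z) dz equals exactly this count.

Number of zeros inside |z| < 2.5: 1.


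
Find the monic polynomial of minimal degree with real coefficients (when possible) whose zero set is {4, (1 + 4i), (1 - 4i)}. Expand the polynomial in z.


The polynomial is p(z) = ∏_{α ∈ S} (z − α), where S = {4, (1 + 4i), (1 - 4i)}.
Expanding the product yields: p(z) = z^3 -6·z^2 + 25·z -68.
Note conjugate pairs combine to real quadratics: (z − (1+4i))(z − (1−4i)) = z² − 2z + 17.
The resulting polynomial has degree 3 and real coefficients as required.

p(z) = z^3 -6·z^2 + 25·z -68.


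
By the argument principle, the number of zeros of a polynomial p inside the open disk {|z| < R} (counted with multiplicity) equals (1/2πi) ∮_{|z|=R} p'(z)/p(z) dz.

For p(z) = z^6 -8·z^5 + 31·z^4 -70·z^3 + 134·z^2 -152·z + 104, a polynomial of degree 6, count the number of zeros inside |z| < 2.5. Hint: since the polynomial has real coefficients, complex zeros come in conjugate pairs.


The zeros of p are: (0 + 2i), (0 - 2i), (1 + 1i), (1 - 1i), (3 + 2i), (3 - 2i).
Their magnitudes are: 2, 2, 1.414, 1.414, 3.606, 3.606.
Zeros with |z| < R = 2.5: (0 + 2i), (0 - 2i), (1 + 1i), (1 - 1i).
Count = 4.
By the argument principle, (1/2πi) ∮_{|z|=R} p'(z)/p(z) dz equals exactly this count.

Number of zeros inside |z| < 2.5: 4.


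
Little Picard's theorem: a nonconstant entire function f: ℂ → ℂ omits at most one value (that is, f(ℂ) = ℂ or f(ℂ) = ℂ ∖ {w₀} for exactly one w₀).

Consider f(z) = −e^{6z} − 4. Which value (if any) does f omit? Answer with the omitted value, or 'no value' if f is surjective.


Little Picard bounds the complement of f(ℂ) to at most one point.
e^{6z} is never zero on ℂ, so -1·e^{6z} takes every value in ℂ ∖ {0}. Adding -4 shifts the range to ℂ ∖ {-4}. Thus f omits exactly the value -4.

Omitted value: -4.


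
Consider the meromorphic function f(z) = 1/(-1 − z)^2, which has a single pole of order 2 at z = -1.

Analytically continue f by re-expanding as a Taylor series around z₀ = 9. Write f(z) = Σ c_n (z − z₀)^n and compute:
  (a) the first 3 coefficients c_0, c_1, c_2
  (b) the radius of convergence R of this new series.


Let w = z − z₀, so z = z₀ + w.
Then -1 − z = -1 − (z₀ + w) = (-1 − z₀) − w = -10 − w.
f(z) = 1/(-10 − w)^2 = (1/(-10)^2) · (1 − w/(-10))^{−2}.
By the binomial series (1−u)^{−2} = Σ_{n≥0} C(n+1, 1) u^n for |u|<1, with u = w/(-10):
  c_n = C(n+1, 1) / (-10)^(n+2).
  c_0 = 1/(-10)^2 = 1/100.
  c_1 = 2/(-10)^3 = -1/500.
  c_2 = 3/(-10)^4 = 3/10000.
The series is valid for |w/d| < 1, i.e. |z − z₀| < |d|.
Radius of convergence: R = |-1 − z₀| = |-10| = 10 (distance from z₀ to the singularity z = -1).

c_0 = 1/100, c_1 = -1/500, c_2 = 3/10000; R = 10.


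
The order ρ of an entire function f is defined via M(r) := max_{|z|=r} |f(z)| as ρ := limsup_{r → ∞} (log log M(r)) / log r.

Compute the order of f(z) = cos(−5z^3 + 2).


Write cos(w) = (e^{iw} ± e^{−iw})/(2 or 2i), so |cos(w)| ≤ e^{|w|}. With w = −5z^3 + 2, |w| ≤ 5r^3 + 2 on |z|=r, giving M(r) ≤ e^{5r^3 + 2} and ρ ≤ 3. For the lower bound, choose z on |z|=r with -5z^3 purely imaginary of modulus 5r^3; then |cos(−5z^3 + 2)| grows like e^{5r^3}/2, so ρ ≥ 3. Hence ρ = 3.
Therefore ρ = 3.

Order ρ = 3.


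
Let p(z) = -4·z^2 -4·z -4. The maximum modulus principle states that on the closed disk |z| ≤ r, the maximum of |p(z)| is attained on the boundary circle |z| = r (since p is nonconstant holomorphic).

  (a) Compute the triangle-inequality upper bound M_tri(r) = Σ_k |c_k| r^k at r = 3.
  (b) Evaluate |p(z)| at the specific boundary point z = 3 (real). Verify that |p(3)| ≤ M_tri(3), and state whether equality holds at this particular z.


Coefficients: c_0 = -4, c_1 = -4, c_2 = -4. Radius r = 3.
Part (a). Triangle bound: M_tri(r) = Σ_k |c_k| r^k
  = |-4|·3^0 + |-4|·3^1 + |-4|·3^2
  = 4 + 12 + 36 = 52.
This bounds M(r) := max_{|z|=r} |p(z)| from above; equality holds iff all terms c_k z^k can be made to align in phase at a single z on |z|=r.
Part (b). At z = 3 (real, on the circle |z| = r):
  p(3) = (-4)·3^0 + (-4)·3^1 + (-4)·3^2 = -52.
  |p(3)| = 52.
Since all nonzero coefficients share the same sign, |p(3)| = 52 = M_tri(3); the triangle bound is attained at z = 3, so in fact M(r) = 52.

M_tri(3) = 52; |p(3)| = 52; equality at z=3: yes.


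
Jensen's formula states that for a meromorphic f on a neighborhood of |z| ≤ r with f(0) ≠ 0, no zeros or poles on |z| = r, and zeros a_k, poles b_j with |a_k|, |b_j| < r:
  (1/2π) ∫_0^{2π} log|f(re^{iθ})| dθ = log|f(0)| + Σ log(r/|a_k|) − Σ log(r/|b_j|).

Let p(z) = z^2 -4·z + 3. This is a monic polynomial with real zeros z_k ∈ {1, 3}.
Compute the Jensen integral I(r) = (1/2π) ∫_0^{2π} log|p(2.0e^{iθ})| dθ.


Zeros: 1, 3; r = 2.0.
Inside |z| < r: 1. Outside (|z| ≥ r): 3.
p(0) = 3, so log|p(0)| = log(3) = 1.0986.
Apply Jensen: I(r) = log|p(0)| + Σ_k log(r/|z_k|), summed over zeros inside |z| < r.
  log(r/|z_k|) for z_k = 1: log(2.0/1) = 0.6931
  Outside zeros (3) contribute nothing to the Jensen sum.
Sum over inside zeros: 0.6931.
I(r) = log|p(0)| + (inside sum) = 1.0986 + 0.6931 = 1.7918.
Note: since some zeros are outside |z| ≤ r, the simplified n·log(r) form does NOT apply — only the inside zeros contribute.

I(r) ≈ 1.7918.


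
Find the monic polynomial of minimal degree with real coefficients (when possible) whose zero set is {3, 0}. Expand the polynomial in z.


The polynomial is p(z) = ∏_{α ∈ S} (z − α), where S = {3, 0}.
Expanding the product yields: p(z) = z^2 -3·z.
The resulting polynomial has degree 2 and real coefficients as required.

p(z) = z^2 -3·z.


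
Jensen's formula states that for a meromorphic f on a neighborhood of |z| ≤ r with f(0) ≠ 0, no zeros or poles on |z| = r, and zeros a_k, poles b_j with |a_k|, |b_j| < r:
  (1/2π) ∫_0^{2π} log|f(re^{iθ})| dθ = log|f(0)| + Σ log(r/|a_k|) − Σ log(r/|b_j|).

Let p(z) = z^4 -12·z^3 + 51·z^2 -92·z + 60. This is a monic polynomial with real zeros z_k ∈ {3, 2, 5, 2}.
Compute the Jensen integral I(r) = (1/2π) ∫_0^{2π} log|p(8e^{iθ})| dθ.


Zeros: 2, 2, 3, 5; r = 8.
Inside |z| < r: 2, 2, 3, 5. Outside (|z| ≥ r): ∅.
p(0) = 60, so log|p(0)| = log(60) = 4.0943.
Apply Jensen: I(r) = log|p(0)| + Σ_k log(r/|z_k|), summed over zeros inside |z| < r.
  log(r/|z_k|) for z_k = 3: log(8/3) = 0.9808
  log(r/|z_k|) for z_k = 2: log(8/2) = 1.3863
  log(r/|z_k|) for z_k = 5: log(8/5) = 0.4700
  log(r/|z_k|) for z_k = 2: log(8/2) = 1.3863
Sum over inside zeros: 4.2234.
I(r) = log|p(0)| + (inside sum) = 4.0943 + 4.2234 = 8.3178.
Closed form (all zeros inside, monic): I(r) = n·log(r) = 4·log(8) = 8.3178. ✓

I(r) ≈ 8.3178.


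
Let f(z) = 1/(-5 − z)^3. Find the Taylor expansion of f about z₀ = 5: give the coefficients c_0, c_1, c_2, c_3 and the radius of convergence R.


Let w = z − z₀, so z = z₀ + w.
Then -5 − z = -5 − (z₀ + w) = (-5 − z₀) − w = -10 − w.
f(z) = 1/(-10 − w)^3 = (1/(-10)^3) · (1 − w/(-10))^{−3}.
By the binomial series (1−u)^{−3} = Σ_{n≥0} C(n+2, 2) u^n for |u|<1, with u = w/(-10):
  c_n = C(n+2, 2) / (-10)^(n+3).
  c_0 = 1/(-10)^3 = -1/1000.
  c_1 = 3/(-10)^4 = 3/10000.
  c_2 = 6/(-10)^5 = -3/50000.
  c_3 = 10/(-10)^6 = 1/100000.
The series is valid for |w/d| < 1, i.e. |z − z₀| < |d|.
Radius of convergence: R = |-5 − z₀| = |-10| = 10 (distance from z₀ to the singularity z = -5).

c_0 = -1/1000, c_1 = 3/10000, c_2 = -3/50000, c_3 = 1/100000; R = 10.


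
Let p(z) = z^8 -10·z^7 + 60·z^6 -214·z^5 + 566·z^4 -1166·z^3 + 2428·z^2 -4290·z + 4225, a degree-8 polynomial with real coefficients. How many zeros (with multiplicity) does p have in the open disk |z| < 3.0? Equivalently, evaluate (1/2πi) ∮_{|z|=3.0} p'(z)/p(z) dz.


The zeros of p are: (-1 + 2i), (-1 - 2i), (2 + 3i), (2 - 3i), (2 + 3i), (2 - 3i), (2 + 1i), (2 - 1i).
Their magnitudes are: 2.236, 2.236, 3.606, 3.606, 3.606, 3.606, 2.236, 2.236.
Zeros with |z| < R = 3.0: (-1 + 2i), (-1 - 2i), (2 + 1i), (2 - 1i).
Count = 4.
By the argument principle, (1/2πi) ∮_{|z|=R} p'(z)/p(z) dz equals exactly this count.

Number of zeros inside |z| < 3.0: 4.


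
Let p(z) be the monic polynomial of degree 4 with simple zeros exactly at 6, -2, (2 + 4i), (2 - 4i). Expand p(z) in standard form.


The polynomial is p(z) = ∏_{α ∈ S} (z − α), where S = {6, -2, (2 + 4i), (2 - 4i)}.
Expanding the product yields: p(z) = z^4 -8·z^3 + 24·z^2 -32·z -240.
Note conjugate pairs combine to real quadratics: (z − (2+4i))(z − (2−4i)) = z² − 4z + 20.
The resulting polynomial has degree 4 and real coefficients as required.

p(z) = z^4 -8·z^3 + 24·z^2 -32·z -240.


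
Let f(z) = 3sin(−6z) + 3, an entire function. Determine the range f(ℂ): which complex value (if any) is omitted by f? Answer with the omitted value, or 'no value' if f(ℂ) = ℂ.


Little Picard bounds the complement of f(ℂ) to at most one point.
sin is entire and surjective onto ℂ: for every w ∈ ℂ, sin(ζ) = w has a solution ζ ∈ ℂ (e.g., via the complex inverse arcsin). With ζ = −6z this gives z = ζ/(-6). Then 3·sin(−6z) takes every value in 3·ℂ = ℂ, and adding 3 is a bijection of ℂ. So f is surjective and omits no value. (Note: only on the real line is sin bounded by [−1, 1].)

Omitted value: no value.


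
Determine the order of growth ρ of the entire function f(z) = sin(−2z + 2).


sin(w) is a linear combination of e^{iw} and e^{−iw} (or e^w, e^{−w} in the hyperbolic case), so |sin(w)| ≤ e^{|w|}. With w = −2z + 2, |w| ≤ 2|z| + 2 = 2r + 2 on |z| = r, giving M(r) ≤ e^{2r + 2}, so ρ ≤ 1. On a suitable ray (z = it for sin/cos; z = t for sinh/cosh, t real → ∞), |sin(−2z + 2)| grows like e^{2|t|}/2, so ρ ≥ 1. Hence ρ = 1.
Therefore ρ = 1.

Order ρ = 1.


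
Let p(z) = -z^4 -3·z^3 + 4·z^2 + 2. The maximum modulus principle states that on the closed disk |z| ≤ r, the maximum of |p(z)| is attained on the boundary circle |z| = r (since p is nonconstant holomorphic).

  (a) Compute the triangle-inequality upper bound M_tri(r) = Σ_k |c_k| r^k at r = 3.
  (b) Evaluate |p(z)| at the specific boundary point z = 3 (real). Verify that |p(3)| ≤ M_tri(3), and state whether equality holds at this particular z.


Coefficients: c_0 = 2, c_1 = 0, c_2 = 4, c_3 = -3, c_4 = -1. Radius r = 3.
Part (a). Triangle bound: M_tri(r) = Σ_k |c_k| r^k
  = |2|·3^0 + |0|·3^1 + |4|·3^2 + |-3|·3^3 + |-1|·3^4
  = 2 + 0 + 36 + 81 + 81 = 200.
This bounds M(r) := max_{|z|=r} |p(z)| from above; equality holds iff all terms c_k z^k can be made to align in phase at a single z on |z|=r.
Part (b). At z = 3 (real, on the circle |z| = r):
  p(3) = (2)·3^0 + (0)·3^1 + (4)·3^2 + (-3)·3^3 + (-1)·3^4 = -124.
  |p(3)| = 124.
Check: |p(3)| = 124 ≤ 200 = M_tri(3). ✓ Equality does not hold at z = 3 (the coefficients have mixed signs, so the terms do not all align in phase there).

M_tri(3) = 200; |p(3)| = 124; equality at z=3: no.


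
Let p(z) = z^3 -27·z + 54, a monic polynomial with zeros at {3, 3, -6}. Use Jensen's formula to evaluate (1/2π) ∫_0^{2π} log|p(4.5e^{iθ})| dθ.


Zeros: -6, 3, 3; r = 4.5.
Inside |z| < r: 3, 3. Outside (|z| ≥ r): -6.
p(0) = 54, so log|p(0)| = log(54) = 3.9890.
Apply Jensen: I(r) = log|p(0)| + Σ_k log(r/|z_k|), summed over zeros inside |z| < r.
  log(r/|z_k|) for z_k = 3: log(4.5/3) = 0.4055
  log(r/|z_k|) for z_k = 3: log(4.5/3) = 0.4055
  Outside zeros (-6) contribute nothing to the Jensen sum.
Sum over inside zeros: 0.8109.
I(r) = log|p(0)| + (inside sum) = 3.9890 + 0.8109 = 4.7999.
Note: since some zeros are outside |z| ≤ r, the simplified n·log(r) form does NOT apply — only the inside zeros contribute.

I(r) ≈ 4.7999.


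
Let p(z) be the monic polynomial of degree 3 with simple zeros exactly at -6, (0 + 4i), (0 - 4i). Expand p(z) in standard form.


The polynomial is p(z) = ∏_{α ∈ S} (z − α), where S = {-6, (0 + 4i), (0 - 4i)}.
Expanding the product yields: p(z) = z^3 + 6·z^2 + 16·z + 96.
Note conjugate pairs combine to real quadratics: (z − (0+4i))(z − (0−4i)) = z² + 16.
The resulting polynomial has degree 3 and real coefficients as required.

p(z) = z^3 + 6·z^2 + 16·z + 96.


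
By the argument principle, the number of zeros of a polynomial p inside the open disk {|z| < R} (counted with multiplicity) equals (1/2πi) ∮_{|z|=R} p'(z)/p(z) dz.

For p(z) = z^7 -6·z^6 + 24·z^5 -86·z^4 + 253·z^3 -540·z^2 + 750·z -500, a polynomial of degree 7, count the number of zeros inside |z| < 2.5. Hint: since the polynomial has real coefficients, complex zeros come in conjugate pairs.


The zeros of p are: 2, (-1 + 3i), (-1 - 3i), (1 + 2i), (1 - 2i), (2 + 1i), (2 - 1i).
Their magnitudes are: 2, 3.162, 3.162, 2.236, 2.236, 2.236, 2.236.
Zeros with |z| < R = 2.5: 2, (1 + 2i), (1 - 2i), (2 + 1i), (2 - 1i).
Count = 5.
By the argument principle, (1/2πi) ∮_{|z|=R} p'(z)/p(z) dz equals exactly this count.

Number of zeros inside |z| < 2.5: 5.


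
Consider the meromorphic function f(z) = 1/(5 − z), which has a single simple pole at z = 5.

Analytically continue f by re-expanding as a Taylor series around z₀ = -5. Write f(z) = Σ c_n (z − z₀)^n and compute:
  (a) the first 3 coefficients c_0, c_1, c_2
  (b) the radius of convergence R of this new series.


Let w = z − z₀, so z = z₀ + w.
Then 5 − z = 5 − (z₀ + w) = (5 − z₀) − w = 10 − w.
f(z) = 1/(10 − w) = (1/(10)) · 1/(1 − w/(10)) = Σ_{n≥0} w^n / (10)^(n+1).
So c_n = 1/(10)^(n+1):
  c_0 = 1/(10)^1 = 1/10.
  c_1 = 1/(10)^2 = 1/100.
  c_2 = 1/(10)^3 = 1/1000.
The series is valid for |w/d| < 1, i.e. |z − z₀| < |d|.
Radius of convergence: R = |5 − z₀| = |10| = 10 (distance from z₀ to the singularity z = 5).

c_0 = 1/10, c_1 = 1/100, c_2 = 1/1000; R = 10.


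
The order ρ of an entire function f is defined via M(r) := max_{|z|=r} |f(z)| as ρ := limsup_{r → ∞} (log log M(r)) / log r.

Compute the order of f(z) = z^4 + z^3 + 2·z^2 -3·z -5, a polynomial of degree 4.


|f(z)| ≤ Σ|c_k|·r^k = O(r^4) as r → ∞. Polynomial growth is O(e^{r^ε}) for every ε > 0 (since r^4/e^{r^ε} → 0), so ρ ≤ ε for all ε > 0, i.e. ρ = 0. Every nonconstant polynomial has order 0.
Therefore ρ = 0.

Order ρ = 0.


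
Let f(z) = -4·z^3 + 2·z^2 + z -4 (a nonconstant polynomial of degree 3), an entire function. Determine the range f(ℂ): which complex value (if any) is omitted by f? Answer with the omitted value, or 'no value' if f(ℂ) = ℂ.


Little Picard bounds the complement of f(ℂ) to at most one point.
For every w ∈ ℂ, the equation p(z) − w = 0 is a nonconstant polynomial in z and hence has at least one root by the fundamental theorem of algebra. So p is surjective onto ℂ, omitting no value.

Omitted value: no value.


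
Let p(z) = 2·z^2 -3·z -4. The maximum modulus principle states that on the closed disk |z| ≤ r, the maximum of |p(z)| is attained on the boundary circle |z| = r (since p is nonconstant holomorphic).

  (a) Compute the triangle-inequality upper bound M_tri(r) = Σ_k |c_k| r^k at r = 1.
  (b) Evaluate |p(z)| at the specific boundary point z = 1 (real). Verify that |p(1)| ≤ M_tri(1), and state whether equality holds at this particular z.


Coefficients: c_0 = -4, c_1 = -3, c_2 = 2. Radius r = 1.
Part (a). Triangle bound: M_tri(r) = Σ_k |c_k| r^k
  = |-4|·1^0 + |-3|·1^1 + |2|·1^2
  = 4 + 3 + 2 = 9.
This bounds M(r) := max_{|z|=r} |p(z)| from above; equality holds iff all terms c_k z^k can be made to align in phase at a single z on |z|=r.
Part (b). At z = 1 (real, on the circle |z| = r):
  p(1) = (-4)·1^0 + (-3)·1^1 + (2)·1^2 = -5.
  |p(1)| = 5.
Check: |p(1)| = 5 ≤ 9 = M_tri(1). ✓ Equality does not hold at z = 1 (the coefficients have mixed signs, so the terms do not all align in phase there).

M_tri(1) = 9; |p(1)| = 5; equality at z=1: no.


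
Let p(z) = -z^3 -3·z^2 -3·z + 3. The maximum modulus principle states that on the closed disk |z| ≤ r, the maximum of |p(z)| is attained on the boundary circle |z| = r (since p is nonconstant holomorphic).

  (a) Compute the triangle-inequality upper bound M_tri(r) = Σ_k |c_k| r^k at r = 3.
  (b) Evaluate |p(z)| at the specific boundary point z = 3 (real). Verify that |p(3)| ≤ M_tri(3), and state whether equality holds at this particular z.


Coefficients: c_0 = 3, c_1 = -3, c_2 = -3, c_3 = -1. Radius r = 3.
Part (a). Triangle bound: M_tri(r) = Σ_k |c_k| r^k
  = |3|·3^0 + |-3|·3^1 + |-3|·3^2 + |-1|·3^3
  = 3 + 9 + 27 + 27 = 66.
This bounds M(r) := max_{|z|=r} |p(z)| from above; equality holds iff all terms c_k z^k can be made to align in phase at a single z on |z|=r.
Part (b). At z = 3 (real, on the circle |z| = r):
  p(3) = (3)·3^0 + (-3)·3^1 + (-3)·3^2 + (-1)·3^3 = -60.
  |p(3)| = 60.
Check: |p(3)| = 60 ≤ 66 = M_tri(3). ✓ Equality does not hold at z = 3 (the coefficients have mixed signs, so the terms do not all align in phase there).

M_tri(3) = 66; |p(3)| = 60; equality at z=3: no.


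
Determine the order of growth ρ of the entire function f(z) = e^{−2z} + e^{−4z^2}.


Each summand is entire of order 1 and 2 respectively (as in the single-exponential case). The order of a sum is at most the max of the orders, so ρ ≤ 2. For the lower bound: on |z|=r choose arg z so that -4z^2 is real positive; then |e^{-4z^2}| = e^{4r^2} while |e^{-2z}| ≤ e^{2r^1} = o(e^{4r^2}). So |f| ≥ e^{4r^2}(1 − o(1)) and ρ ≥ 2. Hence ρ = max(1, 2) = 2.
Therefore ρ = 2.

Order ρ = 2.


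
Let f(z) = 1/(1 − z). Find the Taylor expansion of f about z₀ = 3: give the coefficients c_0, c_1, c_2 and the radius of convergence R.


Let w = z − z₀, so z = z₀ + w.
Then 1 − z = 1 − (z₀ + w) = (1 − z₀) − w = -2 − w.
f(z) = 1/(-2 − w) = (1/(-2)) · 1/(1 − w/(-2)) = Σ_{n≥0} w^n / (-2)^(n+1).
So c_n = 1/(-2)^(n+1):
  c_0 = 1/(-2)^1 = -1/2.
  c_1 = 1/(-2)^2 = 1/4.
  c_2 = 1/(-2)^3 = -1/8.
The series is valid for |w/d| < 1, i.e. |z − z₀| < |d|.
Radius of convergence: R = |1 − z₀| = |-2| = 2 (distance from z₀ to the singularity z = 1).

c_0 = -1/2, c_1 = 1/4, c_2 = -1/8; R = 2.


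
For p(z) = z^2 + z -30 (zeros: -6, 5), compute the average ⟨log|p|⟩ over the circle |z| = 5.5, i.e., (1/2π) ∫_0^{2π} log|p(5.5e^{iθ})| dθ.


Zeros: -6, 5; r = 5.5.
Inside |z| < r: 5. Outside (|z| ≥ r): -6.
p(0) = -30, so log|p(0)| = log(30) = 3.4012.
Apply Jensen: I(r) = log|p(0)| + Σ_k log(r/|z_k|), summed over zeros inside |z| < r.
  log(r/|z_k|) for z_k = 5: log(5.5/5) = 0.0953
  Outside zeros (-6) contribute nothing to the Jensen sum.
Sum over inside zeros: 0.0953.
I(r) = log|p(0)| + (inside sum) = 3.4012 + 0.0953 = 3.4965.
Note: since some zeros are outside |z| ≤ r, the simplified n·log(r) form does NOT apply — only the inside zeros contribute.

I(r) ≈ 3.4965.


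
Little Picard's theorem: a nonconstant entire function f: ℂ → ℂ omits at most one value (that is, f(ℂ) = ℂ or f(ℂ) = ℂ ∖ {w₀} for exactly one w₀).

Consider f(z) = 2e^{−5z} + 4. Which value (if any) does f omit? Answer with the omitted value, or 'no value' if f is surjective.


Little Picard bounds the complement of f(ℂ) to at most one point.
e^{−5z} is never zero on ℂ, so 2·e^{−5z} takes every value in ℂ ∖ {0}. Adding 4 shifts the range to ℂ ∖ {4}. Thus f omits exactly the value 4.

Omitted value: 4.


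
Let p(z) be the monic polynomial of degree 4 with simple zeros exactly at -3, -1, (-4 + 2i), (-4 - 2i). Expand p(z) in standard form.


The polynomial is p(z) = ∏_{α ∈ S} (z − α), where S = {-3, -1, (-4 + 2i), (-4 - 2i)}.
Expanding the product yields: p(z) = z^4 + 12·z^3 + 55·z^2 + 104·z + 60.
Note conjugate pairs combine to real quadratics: (z − (-4+2i))(z − (-4−2i)) = z² + 8z + 20.
The resulting polynomial has degree 4 and real coefficients as required.

p(z) = z^4 + 12·z^3 + 55·z^2 + 104·z + 60.


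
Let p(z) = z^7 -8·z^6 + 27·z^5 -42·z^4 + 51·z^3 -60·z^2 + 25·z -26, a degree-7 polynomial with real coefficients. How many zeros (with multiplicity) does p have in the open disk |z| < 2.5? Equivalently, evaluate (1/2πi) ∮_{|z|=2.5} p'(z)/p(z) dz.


The zeros of p are: (0 + 1i), (0 - 1i), (0 + 1i), (0 - 1i), (3 + 2i), (3 - 2i), 2.
Their magnitudes are: 1, 1, 1, 1, 3.606, 3.606, 2.
Zeros with |z| < R = 2.5: (0 + 1i), (0 - 1i), (0 + 1i), (0 - 1i), 2.
Count = 5.
By the argument principle, (1/2πi) ∮_{|z|=R} p'(z)/p(z) dz equals exactly this count.

Number of zeros inside |z| < 2.5: 5.


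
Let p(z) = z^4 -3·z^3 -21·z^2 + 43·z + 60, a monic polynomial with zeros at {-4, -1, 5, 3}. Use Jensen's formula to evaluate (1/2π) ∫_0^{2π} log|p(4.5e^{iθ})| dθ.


Zeros: -4, -1, 3, 5; r = 4.5.
Inside |z| < r: -4, -1, 3. Outside (|z| ≥ r): 5.
p(0) = 60, so log|p(0)| = log(60) = 4.0943.
Apply Jensen: I(r) = log|p(0)| + Σ_k log(r/|z_k|), summed over zeros inside |z| < r.
  log(r/|z_k|) for z_k = -4: log(4.5/4) = 0.1178
  log(r/|z_k|) for z_k = -1: log(4.5/1) = 1.5041
  log(r/|z_k|) for z_k = 3: log(4.5/3) = 0.4055
  Outside zeros (5) contribute nothing to the Jensen sum.
Sum over inside zeros: 2.0273.
I(r) = log|p(0)| + (inside sum) = 4.0943 + 2.0273 = 6.1217.
Note: since some zeros are outside |z| ≤ r, the simplified n·log(r) form does NOT apply — only the inside zeros contribute.

I(r) ≈ 6.1217.


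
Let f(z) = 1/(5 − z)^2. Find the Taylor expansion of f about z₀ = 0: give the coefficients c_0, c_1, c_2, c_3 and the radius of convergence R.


Let w = z − z₀, so z = z₀ + w.
Then 5 − z = 5 − (z₀ + w) = (5 − z₀) − w = 5 − w.
f(z) = 1/(5 − w)^2 = (1/(5)^2) · (1 − w/(5))^{−2}.
By the binomial series (1−u)^{−2} = Σ_{n≥0} C(n+1, 1) u^n for |u|<1, with u = w/(5):
  c_n = C(n+1, 1) / (5)^(n+2).
  c_0 = 1/(5)^2 = 1/25.
  c_1 = 2/(5)^3 = 2/125.
  c_2 = 3/(5)^4 = 3/625.
  c_3 = 4/(5)^5 = 4/3125.
The series is valid for |w/d| < 1, i.e. |z − z₀| < |d|.
Radius of convergence: R = |5 − z₀| = |5| = 5 (distance from z₀ to the singularity z = 5).

c_0 = 1/25, c_1 = 2/125, c_2 = 3/625, c_3 = 4/3125; R = 5.


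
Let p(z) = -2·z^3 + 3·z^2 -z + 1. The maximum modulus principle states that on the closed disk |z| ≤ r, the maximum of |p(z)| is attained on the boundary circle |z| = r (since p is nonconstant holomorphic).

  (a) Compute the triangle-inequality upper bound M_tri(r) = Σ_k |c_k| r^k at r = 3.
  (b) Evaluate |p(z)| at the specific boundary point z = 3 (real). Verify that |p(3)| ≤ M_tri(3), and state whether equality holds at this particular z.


Coefficients: c_0 = 1, c_1 = -1, c_2 = 3, c_3 = -2. Radius r = 3.
Part (a). Triangle bound: M_tri(r) = Σ_k |c_k| r^k
  = |1|·3^0 + |-1|·3^1 + |3|·3^2 + |-2|·3^3
  = 1 + 3 + 27 + 54 = 85.
This bounds M(r) := max_{|z|=r} |p(z)| from above; equality holds iff all terms c_k z^k can be made to align in phase at a single z on |z|=r.
Part (b). At z = 3 (real, on the circle |z| = r):
  p(3) = (1)·3^0 + (-1)·3^1 + (3)·3^2 + (-2)·3^3 = -29.
  |p(3)| = 29.
Check: |p(3)| = 29 ≤ 85 = M_tri(3). ✓ Equality does not hold at z = 3 (the coefficients have mixed signs, so the terms do not all align in phase there).

M_tri(3) = 85; |p(3)| = 29; equality at z=3: no.


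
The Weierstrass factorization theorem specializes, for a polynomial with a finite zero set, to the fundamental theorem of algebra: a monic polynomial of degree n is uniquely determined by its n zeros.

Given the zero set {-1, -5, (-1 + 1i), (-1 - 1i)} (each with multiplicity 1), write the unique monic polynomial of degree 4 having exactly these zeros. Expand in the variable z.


The polynomial is p(z) = ∏_{α ∈ S} (z − α), where S = {-1, -5, (-1 + 1i), (-1 - 1i)}.
Expanding the product yields: p(z) = z^4 + 8·z^3 + 19·z^2 + 22·z + 10.
Note conjugate pairs combine to real quadratics: (z − (-1+1i))(z − (-1−1i)) = z² + 2z + 2.
The resulting polynomial has degree 4 and real coefficients as required.

p(z) = z^4 + 8·z^3 + 19·z^2 + 22·z + 10.


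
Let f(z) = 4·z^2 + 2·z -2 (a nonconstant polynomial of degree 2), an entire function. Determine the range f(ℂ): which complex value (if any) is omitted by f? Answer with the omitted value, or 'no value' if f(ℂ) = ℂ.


Little Picard bounds the complement of f(ℂ) to at most one point.
For every w ∈ ℂ, the equation p(z) − w = 0 is a nonconstant polynomial in z and hence has at least one root by the fundamental theorem of algebra. So p is surjective onto ℂ, omitting no value.

Omitted value: no value.


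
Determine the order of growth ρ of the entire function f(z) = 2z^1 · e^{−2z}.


M(r) = max_{|z|=r} |2|·|z|^1·|e^{−2z}| = 2·r^1 · e^{2r^1} (the factors attain their maxima compatibly on |z|=r). Then log M(r) = log 2 + 1·log r + 2r^1, dominated by the last term, so log log M(r) ~ 1·log r. The polynomial factor 2z^1 contributes only a log r term and does not affect the order. ρ = 1.
Therefore ρ = 1.

Order ρ = 1.


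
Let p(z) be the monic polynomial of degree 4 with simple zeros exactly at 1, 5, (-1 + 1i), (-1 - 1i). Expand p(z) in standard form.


The polynomial is p(z) = ∏_{α ∈ S} (z − α), where S = {1, 5, (-1 + 1i), (-1 - 1i)}.
Expanding the product yields: p(z) = z^4 -4·z^3 -5·z^2 -2·z + 10.
Note conjugate pairs combine to real quadratics: (z − (-1+1i))(z − (-1−1i)) = z² + 2z + 2.
The resulting polynomial has degree 4 and real coefficients as required.

p(z) = z^4 -4·z^3 -5·z^2 -2·z + 10.


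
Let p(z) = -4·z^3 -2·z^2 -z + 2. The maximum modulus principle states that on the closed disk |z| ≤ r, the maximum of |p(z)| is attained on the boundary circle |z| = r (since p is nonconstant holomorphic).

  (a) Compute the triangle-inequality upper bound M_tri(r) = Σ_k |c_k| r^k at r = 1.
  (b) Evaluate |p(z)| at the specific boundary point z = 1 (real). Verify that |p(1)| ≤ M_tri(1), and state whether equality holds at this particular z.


Coefficients: c_0 = 2, c_1 = -1, c_2 = -2, c_3 = -4. Radius r = 1.
Part (a). Triangle bound: M_tri(r) = Σ_k |c_k| r^k
  = |2|·1^0 + |-1|·1^1 + |-2|·1^2 + |-4|·1^3
  = 2 + 1 + 2 + 4 = 9.
This bounds M(r) := max_{|z|=r} |p(z)| from above; equality holds iff all terms c_k z^k can be made to align in phase at a single z on |z|=r.
Part (b). At z = 1 (real, on the circle |z| = r):
  p(1) = (2)·1^0 + (-1)·1^1 + (-2)·1^2 + (-4)·1^3 = -5.
  |p(1)| = 5.
Check: |p(1)| = 5 ≤ 9 = M_tri(1). ✓ Equality does not hold at z = 1 (the coefficients have mixed signs, so the terms do not all align in phase there).

M_tri(1) = 9; |p(1)| = 5; equality at z=1: no.


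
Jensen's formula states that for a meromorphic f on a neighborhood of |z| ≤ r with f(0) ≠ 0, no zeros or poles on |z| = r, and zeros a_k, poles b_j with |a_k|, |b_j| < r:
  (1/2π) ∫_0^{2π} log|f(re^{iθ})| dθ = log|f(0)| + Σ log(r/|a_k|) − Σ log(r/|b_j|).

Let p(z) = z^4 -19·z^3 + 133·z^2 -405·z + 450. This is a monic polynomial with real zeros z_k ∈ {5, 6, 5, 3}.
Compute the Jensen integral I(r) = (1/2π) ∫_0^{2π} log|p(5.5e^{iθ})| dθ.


Zeros: 3, 5, 5, 6; r = 5.5.
Inside |z| < r: 3, 5, 5. Outside (|z| ≥ r): 6.
p(0) = 450, so log|p(0)| = log(450) = 6.1092.
Apply Jensen: I(r) = log|p(0)| + Σ_k log(r/|z_k|), summed over zeros inside |z| < r.
  log(r/|z_k|) for z_k = 5: log(5.5/5) = 0.0953
  log(r/|z_k|) for z_k = 5: log(5.5/5) = 0.0953
  log(r/|z_k|) for z_k = 3: log(5.5/3) = 0.6061
  Outside zeros (6) contribute nothing to the Jensen sum.
Sum over inside zeros: 0.7968.
I(r) = log|p(0)| + (inside sum) = 6.1092 + 0.7968 = 6.9060.
Note: since some zeros are outside |z| ≤ r, the simplified n·log(r) form does NOT apply — only the inside zeros contribute.

I(r) ≈ 6.9060.
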